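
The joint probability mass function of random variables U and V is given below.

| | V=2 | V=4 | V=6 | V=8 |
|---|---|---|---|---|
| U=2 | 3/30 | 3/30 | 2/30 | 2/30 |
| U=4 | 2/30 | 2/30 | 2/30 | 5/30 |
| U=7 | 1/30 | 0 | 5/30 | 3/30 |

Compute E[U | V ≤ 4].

P(V ≤ 4) = 11/30.
Σ U·P over the event = 2·(3/30) + 2·(3/30) + 4·(2/30) + 4·(2/30) + 7·(1/30) = 7/6.
E[U | V ≤ 4] = (7/6) / (11/30) = 35/11.

35/11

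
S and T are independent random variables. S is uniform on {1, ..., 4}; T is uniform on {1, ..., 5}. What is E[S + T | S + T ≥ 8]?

P(S + T ≥ 8) = 3/20.
Summing (S+T)·P(x,y) over outcomes with S + T ≥ 8 gives 5/4.
E[S + T | S + T ≥ 8] = (5/4) / (3/20) = 25/3.

25/3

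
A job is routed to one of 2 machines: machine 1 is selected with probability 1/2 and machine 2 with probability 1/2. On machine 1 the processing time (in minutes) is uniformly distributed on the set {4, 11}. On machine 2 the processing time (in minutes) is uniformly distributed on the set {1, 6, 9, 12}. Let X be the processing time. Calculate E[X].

E[X | machine 1] = (4+11)/2 = 15/2.
E[X | machine 2] = (1+6+9+12)/4 = 7.
By the law of total expectation,
E[X] = (1/2)·(15/2) + (1/2)·(7) = 29/4.

29/4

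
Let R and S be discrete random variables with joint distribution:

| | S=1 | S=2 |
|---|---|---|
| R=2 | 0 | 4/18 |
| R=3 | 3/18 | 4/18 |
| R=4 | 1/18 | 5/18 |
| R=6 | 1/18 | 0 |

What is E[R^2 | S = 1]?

P(S = 1) = 5/18.
Σ R^2·P over the event = 9·(3/18) + 16·(1/18) + 36·(1/18) = 79/18.
E[R^2 | S = 1] = (79/18) / (5/18) = 79/5.

79/5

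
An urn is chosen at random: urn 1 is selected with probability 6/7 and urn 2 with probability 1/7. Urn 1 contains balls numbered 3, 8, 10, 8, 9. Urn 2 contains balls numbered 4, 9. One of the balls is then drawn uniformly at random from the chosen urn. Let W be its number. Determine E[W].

E[W | urn 1] = (3+8+10+8+9)/5 = 38/5.
E[W | urn 2] = (4+9)/2 = 13/2.
By the law of total expectation,
E[W] = (6/7)·(38/5) + (1/7)·(13/2) = 521/70.

521/70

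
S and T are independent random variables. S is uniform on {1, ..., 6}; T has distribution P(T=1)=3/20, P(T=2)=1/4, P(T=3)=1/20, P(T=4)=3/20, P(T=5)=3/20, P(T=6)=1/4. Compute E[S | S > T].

P(S > T) = 47/120.
Summing S·P(x,y) over outcomes with S > T gives 9/5.
E[S | S > T] = (9/5) / (47/120) = 216/47.

216/47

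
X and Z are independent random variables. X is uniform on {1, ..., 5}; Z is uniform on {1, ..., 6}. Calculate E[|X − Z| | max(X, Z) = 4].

Outcomes with max(X, Z) = 4: (1,4), (2,4), (3,4), (4,1), (4,2), (4,3), (4,4), each with probability 1/30.
E[|X − Z| | max(X, Z) = 4] = (3 + 2 + 1 + 3 + 2 + 1 + 0) / 7 = 12/7.

12/7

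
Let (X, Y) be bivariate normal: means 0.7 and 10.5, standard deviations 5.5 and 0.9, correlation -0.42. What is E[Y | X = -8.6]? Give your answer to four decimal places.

For a bivariate normal, E[Y | X=x] = μ_Y + ρ·(σ_Y/σ_X)·(x − μ_X).
E[Y | X=-8.6] = 10.5 + (-0.42)·(0.9/5.5)·(-8.6 − (0.7)) = 10.5 + (-0.068727)·(-9.3) = 11.1392.

11.1392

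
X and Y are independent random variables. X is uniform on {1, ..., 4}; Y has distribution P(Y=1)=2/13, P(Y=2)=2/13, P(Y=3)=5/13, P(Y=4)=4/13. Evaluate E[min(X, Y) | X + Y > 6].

43/13

P(X + Y > 6) = 1/4.
Summing min(X,Y)·P(x,y) over outcomes with X + Y > 6 gives 43/52.
E[min(X, Y) | X + Y > 6] = (43/52) / (1/4) = 43/13.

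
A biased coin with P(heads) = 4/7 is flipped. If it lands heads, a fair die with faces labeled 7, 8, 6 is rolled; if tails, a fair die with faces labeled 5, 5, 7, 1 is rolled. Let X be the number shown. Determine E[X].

83/14

E[X | heads] = (7+8+6)/3 = 7.
E[X | tails] = (5+5+7+1)/4 = 9/2.
By the law of total expectation,
E[X] = (4/7)·(7) + (3/7)·(9/2) = 83/14.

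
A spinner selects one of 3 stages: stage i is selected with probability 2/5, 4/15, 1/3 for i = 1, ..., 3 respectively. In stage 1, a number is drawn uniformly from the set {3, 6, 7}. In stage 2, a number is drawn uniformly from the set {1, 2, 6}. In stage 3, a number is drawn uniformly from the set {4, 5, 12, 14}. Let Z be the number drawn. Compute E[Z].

E[Z | stage 1] = (3+6+7)/3 = 16/3.
E[Z | stage 2] = (1+2+6)/3 = 3.
E[Z | stage 3] = (4+5+12+14)/4 = 35/4.
E[Z] = (2/5)·(16/3) + (4/15)·(3) + (1/3)·(35/4) = 117/20.

117/20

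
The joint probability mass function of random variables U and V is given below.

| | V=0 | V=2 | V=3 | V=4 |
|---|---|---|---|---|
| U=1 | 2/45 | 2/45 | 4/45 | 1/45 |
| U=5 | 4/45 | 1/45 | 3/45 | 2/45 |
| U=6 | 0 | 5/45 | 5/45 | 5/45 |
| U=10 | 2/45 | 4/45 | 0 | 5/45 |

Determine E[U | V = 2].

P(V = 2) = 4/15.
Σ U·P over the event = 1·(2/45) + 5·(1/45) + 6·(5/45) + 10·(4/45) = 77/45.
E[U | V = 2] = (77/45) / (4/15) = 77/12.

77/12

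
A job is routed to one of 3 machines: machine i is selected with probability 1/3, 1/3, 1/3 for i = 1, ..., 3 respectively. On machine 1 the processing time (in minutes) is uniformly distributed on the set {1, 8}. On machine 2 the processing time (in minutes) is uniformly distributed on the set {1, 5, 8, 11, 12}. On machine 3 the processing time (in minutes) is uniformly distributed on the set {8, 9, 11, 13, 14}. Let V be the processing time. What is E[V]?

E[V | machine 1] = (1+8)/2 = 9/2.
E[V | machine 2] = (1+5+8+11+12)/5 = 37/5.
E[V | machine 3] = (8+9+11+13+14)/5 = 11.
By the law of total expectation,
E[V] = (1/3)·(9/2) + (1/3)·(37/5) + (1/3)·(11) = 229/30.

229/30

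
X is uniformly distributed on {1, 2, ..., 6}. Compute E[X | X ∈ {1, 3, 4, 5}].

P(X ∈ {1, 3, 4, 5}) = 2/3.
Σ over the event: 1·1/6 + 3·1/6 + 4·1/6 + 5·1/6 = 13/6.
E[X | X ∈ {1, 3, 4, 5}] = (13/6) / (2/3) = 13/4.

13/4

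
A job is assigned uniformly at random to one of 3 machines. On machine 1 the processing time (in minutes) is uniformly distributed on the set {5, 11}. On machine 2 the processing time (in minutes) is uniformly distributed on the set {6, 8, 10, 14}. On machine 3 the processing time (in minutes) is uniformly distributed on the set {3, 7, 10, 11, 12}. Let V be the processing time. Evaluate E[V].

E[V | machine 1] = (5+11)/2 = 8.
E[V | machine 2] = (6+8+10+14)/4 = 19/2.
E[V | machine 3] = (3+7+10+11+12)/5 = 43/5.
By the law of total expectation,
E[V] = (1/3)·(8) + (1/3)·(19/2) + (1/3)·(43/5) = 87/10.

87/10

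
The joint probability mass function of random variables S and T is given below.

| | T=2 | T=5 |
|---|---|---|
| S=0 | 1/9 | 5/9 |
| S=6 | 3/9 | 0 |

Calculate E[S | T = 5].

P(T = 5) = 5/9.
Summing S·P(S=x,T=y) over the conditioning event gives 0.
E[S | T = 5] = (0) / (5/9) = 0.

0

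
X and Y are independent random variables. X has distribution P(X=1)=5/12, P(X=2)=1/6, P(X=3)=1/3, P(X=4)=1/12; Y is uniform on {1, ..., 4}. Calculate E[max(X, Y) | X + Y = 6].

P(X + Y = 6) = 7/48.
Summing max(X,Y)·P(x,y) over outcomes with X + Y = 6 gives 1/2.
E[max(X, Y) | X + Y = 6] = (1/2) / (7/48) = 24/7.

24/7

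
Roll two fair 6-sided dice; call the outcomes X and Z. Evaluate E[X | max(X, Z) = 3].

12/5

Outcomes with max(X, Z) = 3: (1,3), (2,3), (3,1), (3,2), (3,3), each with probability 1/36.
E[X | max(X, Z) = 3] = (1 + 2 + 3 + 3 + 3) / 5 = 12/5.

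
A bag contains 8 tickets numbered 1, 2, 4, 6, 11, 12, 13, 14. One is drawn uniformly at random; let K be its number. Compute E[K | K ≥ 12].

13

P(K ≥ 12) = 3/8.
Σ over the event: 12·1/8 + 13·1/8 + 14·1/8 = 39/8.
E[K | K ≥ 12] = (39/8) / (3/8) = 13.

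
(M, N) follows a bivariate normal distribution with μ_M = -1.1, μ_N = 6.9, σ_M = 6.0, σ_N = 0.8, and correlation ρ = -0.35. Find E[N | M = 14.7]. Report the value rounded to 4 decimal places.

6.1627

For a bivariate normal, E[N | M=x] = μ_N + ρ·(σ_N/σ_M)·(x − μ_M).
E[N | M=14.7] = 6.9 + (-0.35)·(0.8/6.0)·(14.7 − (-1.1)) = 6.9 + (-0.046667)·(15.8) = 6.1627.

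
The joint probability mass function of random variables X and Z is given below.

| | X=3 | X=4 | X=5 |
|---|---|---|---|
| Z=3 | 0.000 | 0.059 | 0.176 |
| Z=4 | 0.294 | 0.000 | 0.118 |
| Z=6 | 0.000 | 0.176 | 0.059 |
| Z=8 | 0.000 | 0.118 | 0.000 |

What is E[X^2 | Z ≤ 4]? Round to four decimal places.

P(Z ≤ 4) = 0.647.
Σ X^2·P over the event = 9·(0.294) + 16·(0.059) + 25·(0.176) + 25·(0.118) = 10.940.
E[X^2 | Z ≤ 4] = (10.940) / (0.647) = 16.9088.

16.9088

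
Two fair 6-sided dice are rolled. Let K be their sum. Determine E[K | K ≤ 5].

P(K ≤ 5) = 5/18.
Σ over the event: 2·1/36 + 3·1/18 + 4·1/12 + 5·1/9 = 10/9.
E[K | K ≤ 5] = (10/9) / (5/18) = 4.

4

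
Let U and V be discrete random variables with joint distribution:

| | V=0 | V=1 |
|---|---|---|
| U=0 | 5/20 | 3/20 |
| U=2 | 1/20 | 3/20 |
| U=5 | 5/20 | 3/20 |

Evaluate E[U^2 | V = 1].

P(V = 1) = 9/20.
Σ U^2·P over the event = 0·(3/20) + 4·(3/20) + 25·(3/20) = 87/20.
E[U^2 | V = 1] = (87/20) / (9/20) = 29/3.

29/3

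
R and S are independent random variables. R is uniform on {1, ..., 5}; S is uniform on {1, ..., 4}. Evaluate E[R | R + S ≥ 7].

13/3

Outcomes with R + S ≥ 7: (3,4), (4,3), (4,4), (5,2), (5,3), (5,4), each with probability 1/20.
E[R | R + S ≥ 7] = (3 + 4 + 4 + 5 + 5 + 5) / 6 = 13/3.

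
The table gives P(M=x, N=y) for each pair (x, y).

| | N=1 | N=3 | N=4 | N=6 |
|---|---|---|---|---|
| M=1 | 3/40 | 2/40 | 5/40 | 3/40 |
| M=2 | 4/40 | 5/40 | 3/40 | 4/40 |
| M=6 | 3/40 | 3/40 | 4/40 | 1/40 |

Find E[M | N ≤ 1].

29/10

P(N ≤ 1) = 1/4.
Summing M·P(M=x,N=y) over the conditioning event gives 29/40.
E[M | N ≤ 1] = (29/40) / (1/4) = 29/10.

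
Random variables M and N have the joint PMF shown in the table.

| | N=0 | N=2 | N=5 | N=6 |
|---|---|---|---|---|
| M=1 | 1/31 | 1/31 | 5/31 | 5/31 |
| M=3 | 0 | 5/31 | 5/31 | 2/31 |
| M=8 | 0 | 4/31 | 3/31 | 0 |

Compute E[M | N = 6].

11/7

P(N = 6) = 7/31.
Σ M·P over the event = 1·(5/31) + 3·(2/31) = 11/31.
E[M | N = 6] = (11/31) / (7/31) = 11/7.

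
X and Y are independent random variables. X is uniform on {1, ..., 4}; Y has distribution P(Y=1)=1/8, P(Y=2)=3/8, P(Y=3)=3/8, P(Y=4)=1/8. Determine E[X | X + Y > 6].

P(X + Y > 6) = 5/32.
Summing X·P(x,y) over outcomes with X + Y > 6 gives 19/32.
E[X | X + Y > 6] = (19/32) / (5/32) = 19/5.

19/5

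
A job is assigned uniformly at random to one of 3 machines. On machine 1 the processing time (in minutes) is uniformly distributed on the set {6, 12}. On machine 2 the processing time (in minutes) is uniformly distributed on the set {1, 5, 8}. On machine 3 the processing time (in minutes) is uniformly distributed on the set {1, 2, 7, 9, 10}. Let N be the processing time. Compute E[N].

E[N | machine 1] = (6+12)/2 = 9.
E[N | machine 2] = (1+5+8)/3 = 14/3.
E[N | machine 3] = (1+2+7+9+10)/5 = 29/5.
By the law of total expectation,
E[N] = (1/3)·(9) + (1/3)·(14/3) + (1/3)·(29/5) = 292/45.

292/45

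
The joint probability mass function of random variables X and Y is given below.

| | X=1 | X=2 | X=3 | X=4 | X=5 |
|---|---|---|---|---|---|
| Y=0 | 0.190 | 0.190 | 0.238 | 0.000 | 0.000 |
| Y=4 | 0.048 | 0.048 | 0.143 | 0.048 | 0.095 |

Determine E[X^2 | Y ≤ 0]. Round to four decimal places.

5.0032

P(Y ≤ 0) = 0.618.
Σ X^2·P over the event = 1·(0.190) + 4·(0.190) + 9·(0.238) = 3.092.
E[X^2 | Y ≤ 0] = (3.092) / (0.618) = 5.0032.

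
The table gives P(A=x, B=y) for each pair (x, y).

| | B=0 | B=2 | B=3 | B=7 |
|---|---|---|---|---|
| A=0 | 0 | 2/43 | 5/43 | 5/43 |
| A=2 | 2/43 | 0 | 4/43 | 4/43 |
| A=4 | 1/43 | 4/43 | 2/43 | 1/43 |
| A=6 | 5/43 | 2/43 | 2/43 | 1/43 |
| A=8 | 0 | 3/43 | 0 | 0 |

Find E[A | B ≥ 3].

P(B ≥ 3) = 24/43.
Σ A·P over the event = 0·(5/43) + 0·(5/43) + 2·(4/43) + 2·(4/43) + 4·(2/43) + 4·(1/43) + 6·(2/43) + 6·(1/43) = 46/43.
E[A | B ≥ 3] = (46/43) / (24/43) = 23/12.

23/12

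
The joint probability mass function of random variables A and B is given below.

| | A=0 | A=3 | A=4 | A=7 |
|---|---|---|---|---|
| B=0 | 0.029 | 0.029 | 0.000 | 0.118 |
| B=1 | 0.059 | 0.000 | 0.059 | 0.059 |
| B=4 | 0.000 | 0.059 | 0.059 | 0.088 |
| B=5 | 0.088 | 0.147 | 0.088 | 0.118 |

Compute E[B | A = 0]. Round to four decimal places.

2.8352

P(A = 0) = 0.176.
Σ B·P over the event = 0·(0.029) + 1·(0.059) + 5·(0.088) = 0.499.
E[B | A = 0] = (0.499) / (0.176) = 2.8352.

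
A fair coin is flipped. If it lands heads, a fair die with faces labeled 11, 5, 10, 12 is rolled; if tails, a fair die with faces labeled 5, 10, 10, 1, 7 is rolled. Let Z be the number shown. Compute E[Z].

161/20

E[Z | heads] = (11+5+10+12)/4 = 19/2.
E[Z | tails] = (5+10+10+1+7)/5 = 33/5.
By the law of total expectation,
E[Z] = (1/2)·(19/2) + (1/2)·(33/5) = 161/20.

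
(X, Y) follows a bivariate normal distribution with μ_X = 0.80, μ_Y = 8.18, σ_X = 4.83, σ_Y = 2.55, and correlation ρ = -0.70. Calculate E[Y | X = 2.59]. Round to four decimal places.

E[Y | X=x] = μ_Y + ρ(σ_Y/σ_X)(x − μ_X) for jointly normal variables.
E[Y | X=2.59] = 8.18 + (-0.70)·(2.55/4.83)·(2.59 − (0.80)) = 8.18 + (-0.36957)·(1.79) = 7.5185.

7.5185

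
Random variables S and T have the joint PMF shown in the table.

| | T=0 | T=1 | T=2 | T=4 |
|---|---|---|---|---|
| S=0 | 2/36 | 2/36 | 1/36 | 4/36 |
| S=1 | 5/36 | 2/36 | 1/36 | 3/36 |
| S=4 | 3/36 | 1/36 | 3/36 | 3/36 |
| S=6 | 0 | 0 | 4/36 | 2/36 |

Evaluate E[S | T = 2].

37/9

P(T = 2) = 1/4.
Σ S·P over the event = 0·(1/36) + 1·(1/36) + 4·(3/36) + 6·(4/36) = 37/36.
E[S | T = 2] = (37/36) / (1/4) = 37/9.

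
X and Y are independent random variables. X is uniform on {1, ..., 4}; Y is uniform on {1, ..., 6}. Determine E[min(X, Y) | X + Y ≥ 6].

P(X + Y ≥ 6) = 7/12.
Summing min(X,Y)·P(x,y) over outcomes with X + Y ≥ 6 gives 37/24.
E[min(X, Y) | X + Y ≥ 6] = (37/24) / (7/12) = 37/14.

37/14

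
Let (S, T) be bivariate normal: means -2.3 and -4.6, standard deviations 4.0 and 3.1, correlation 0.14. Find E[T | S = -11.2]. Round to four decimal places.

For a bivariate normal, E[T | S=x] = μ_T + ρ·(σ_T/σ_S)·(x − μ_S).
E[T | S=-11.2] = -4.6 + (0.14)·(3.1/4.0)·(-11.2 − (-2.3)) = -4.6 + (0.1085)·(-8.9) = -5.5657.

-5.5657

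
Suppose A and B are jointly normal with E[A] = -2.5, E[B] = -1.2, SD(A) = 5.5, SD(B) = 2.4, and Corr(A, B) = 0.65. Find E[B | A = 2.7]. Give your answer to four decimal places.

E[B | A=x] = μ_B + ρ(σ_B/σ_A)(x − μ_A) for jointly normal variables.
E[B | A=2.7] = -1.2 + (0.65)·(2.4/5.5)·(2.7 − (-2.5)) = -1.2 + (0.28364)·(5.2) = 0.2749.

0.2749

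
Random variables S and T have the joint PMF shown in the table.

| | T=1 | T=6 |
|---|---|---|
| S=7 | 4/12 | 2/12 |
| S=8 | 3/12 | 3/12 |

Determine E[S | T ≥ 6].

38/5

P(T ≥ 6) = 5/12.
Σ S·P over the event = 7·(2/12) + 8·(3/12) = 19/6.
E[S | T ≥ 6] = (19/6) / (5/12) = 38/5.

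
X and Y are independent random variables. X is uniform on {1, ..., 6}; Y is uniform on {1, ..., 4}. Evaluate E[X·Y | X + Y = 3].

2

Outcomes with X + Y = 3: (1,2), (2,1), each with probability 1/24.
E[X·Y | X + Y = 3] = (2 + 2) / 2 = 2.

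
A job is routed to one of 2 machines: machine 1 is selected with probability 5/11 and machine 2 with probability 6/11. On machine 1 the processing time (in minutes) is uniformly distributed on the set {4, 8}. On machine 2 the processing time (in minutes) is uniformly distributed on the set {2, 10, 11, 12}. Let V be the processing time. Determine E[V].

E[V | machine 1] = (4+8)/2 = 6.
E[V | machine 2] = (2+10+11+12)/4 = 35/4.
E[V] = (5/11)·(6) + (6/11)·(35/4) = 15/2.

15/2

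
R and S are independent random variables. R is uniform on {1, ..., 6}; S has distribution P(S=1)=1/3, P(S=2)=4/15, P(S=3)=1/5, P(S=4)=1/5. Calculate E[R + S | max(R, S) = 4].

37/6

P(max(R, S) = 4) = 4/15.
Summing (R+S)·P(x,y) over outcomes with max(R, S) = 4 gives 74/45.
E[R + S | max(R, S) = 4] = (74/45) / (4/15) = 37/6.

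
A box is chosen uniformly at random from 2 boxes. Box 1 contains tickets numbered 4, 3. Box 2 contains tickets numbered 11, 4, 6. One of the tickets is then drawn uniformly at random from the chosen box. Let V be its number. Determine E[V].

21/4

E[V | box 1] = (4+3)/2 = 7/2.
E[V | box 2] = (11+4+6)/3 = 7.
By the law of total expectation,
E[V] = (1/2)·(7/2) + (1/2)·(7) = 21/4.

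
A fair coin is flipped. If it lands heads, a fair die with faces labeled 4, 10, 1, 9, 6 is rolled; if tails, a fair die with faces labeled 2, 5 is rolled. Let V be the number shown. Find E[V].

E[V | heads] = (4+10+1+9+6)/5 = 6.
E[V | tails] = (2+5)/2 = 7/2.
By the law of total expectation,
E[V] = (1/2)·(6) + (1/2)·(7/2) = 19/4.

19/4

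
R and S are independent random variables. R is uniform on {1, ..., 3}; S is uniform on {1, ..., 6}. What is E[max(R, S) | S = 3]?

P(S = 3) = 1/6.
Summing max(R,S)·P(x,y) over outcomes with S = 3 gives 1/2.
E[max(R, S) | S = 3] = (1/2) / (1/6) = 3.

3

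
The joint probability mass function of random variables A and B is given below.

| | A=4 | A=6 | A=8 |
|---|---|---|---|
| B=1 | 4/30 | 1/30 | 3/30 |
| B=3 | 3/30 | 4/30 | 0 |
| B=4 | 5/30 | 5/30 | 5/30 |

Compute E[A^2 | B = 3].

192/7

P(B = 3) = 7/30.
Σ A^2·P over the event = 16·(3/30) + 36·(4/30) = 32/5.
E[A^2 | B = 3] = (32/5) / (7/30) = 192/7.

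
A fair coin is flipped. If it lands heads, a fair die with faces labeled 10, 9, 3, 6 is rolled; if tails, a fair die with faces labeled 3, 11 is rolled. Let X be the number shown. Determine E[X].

E[X | heads] = (10+9+3+6)/4 = 7.
E[X | tails] = (3+11)/2 = 7.
By the law of total expectation,
E[X] = (1/2)·(7) + (1/2)·(7) = 7.

7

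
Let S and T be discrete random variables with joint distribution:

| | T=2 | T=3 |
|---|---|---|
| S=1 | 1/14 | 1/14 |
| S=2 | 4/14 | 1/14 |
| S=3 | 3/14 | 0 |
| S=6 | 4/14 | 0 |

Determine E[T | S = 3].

2

P(S = 3) = 3/14.
Σ T·P over the event = 2·(3/14) = 3/7.
E[T | S = 3] = (3/7) / (3/14) = 2.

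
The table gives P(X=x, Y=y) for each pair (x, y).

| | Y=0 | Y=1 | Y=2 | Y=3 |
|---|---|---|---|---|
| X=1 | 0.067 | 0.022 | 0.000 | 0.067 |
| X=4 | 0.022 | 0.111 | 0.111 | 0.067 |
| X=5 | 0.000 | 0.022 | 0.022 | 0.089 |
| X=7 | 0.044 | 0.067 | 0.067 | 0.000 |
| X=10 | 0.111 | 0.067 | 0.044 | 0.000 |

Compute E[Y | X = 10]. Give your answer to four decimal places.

P(X = 10) = 0.222.
Σ Y·P over the event = 0·(0.111) + 1·(0.067) + 2·(0.044) = 0.155.
E[Y | X = 10] = (0.155) / (0.222) = 0.6982.

0.6982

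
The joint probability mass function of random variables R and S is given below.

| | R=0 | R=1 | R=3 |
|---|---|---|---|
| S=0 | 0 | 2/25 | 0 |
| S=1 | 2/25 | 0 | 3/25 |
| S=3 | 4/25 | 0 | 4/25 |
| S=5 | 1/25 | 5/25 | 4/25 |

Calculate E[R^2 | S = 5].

P(S = 5) = 2/5.
Σ R^2·P over the event = 0·(1/25) + 1·(5/25) + 9·(4/25) = 41/25.
E[R^2 | S = 5] = (41/25) / (2/5) = 41/10.

41/10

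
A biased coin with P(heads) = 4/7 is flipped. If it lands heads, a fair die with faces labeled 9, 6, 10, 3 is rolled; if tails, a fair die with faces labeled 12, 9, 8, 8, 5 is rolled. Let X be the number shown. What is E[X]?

E[X | heads] = (9+6+10+3)/4 = 7.
E[X | tails] = (12+9+8+8+5)/5 = 42/5.
E[X] = (4/7)·(7) + (3/7)·(42/5) = 38/5.

38/5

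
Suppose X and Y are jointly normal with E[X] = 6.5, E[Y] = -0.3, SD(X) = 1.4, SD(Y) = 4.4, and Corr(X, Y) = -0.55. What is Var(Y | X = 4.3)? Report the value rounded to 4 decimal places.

13.5036

Var(Y | X=x) = (1 − ρ²)·σ_Y².
Var(Y | X=4.3) = (4.4)²·(1 − (-0.55)²) = 19.36·0.6975 = 13.5036.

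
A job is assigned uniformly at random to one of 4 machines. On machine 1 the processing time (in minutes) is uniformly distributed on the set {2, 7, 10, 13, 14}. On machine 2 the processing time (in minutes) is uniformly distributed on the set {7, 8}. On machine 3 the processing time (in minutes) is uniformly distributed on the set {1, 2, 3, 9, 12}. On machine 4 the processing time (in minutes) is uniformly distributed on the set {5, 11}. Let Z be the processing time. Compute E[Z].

E[Z | machine 1] = (2+7+10+13+14)/5 = 46/5.
E[Z | machine 2] = (7+8)/2 = 15/2.
E[Z | machine 3] = (1+2+3+9+12)/5 = 27/5.
E[Z | machine 4] = (5+11)/2 = 8.
E[Z] = (1/4)·(46/5) + (1/4)·(15/2) + (1/4)·(27/5) + (1/4)·(8) = 301/40.

301/40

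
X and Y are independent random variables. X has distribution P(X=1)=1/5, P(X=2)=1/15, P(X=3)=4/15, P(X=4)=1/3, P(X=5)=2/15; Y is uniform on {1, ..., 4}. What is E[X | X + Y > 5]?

P(X + Y > 5) = 8/15.
Summing X·P(x,y) over outcomes with X + Y > 5 gives 21/10.
E[X | X + Y > 5] = (21/10) / (8/15) = 63/16.

63/16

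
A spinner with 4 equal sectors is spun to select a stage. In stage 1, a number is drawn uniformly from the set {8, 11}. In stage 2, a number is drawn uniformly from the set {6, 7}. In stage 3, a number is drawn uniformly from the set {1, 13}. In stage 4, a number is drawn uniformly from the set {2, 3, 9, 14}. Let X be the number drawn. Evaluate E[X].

E[X | stage 1] = (8+11)/2 = 19/2.
E[X | stage 2] = (6+7)/2 = 13/2.
E[X | stage 3] = (1+13)/2 = 7.
E[X | stage 4] = (2+3+9+14)/4 = 7.
By the law of total expectation,
E[X] = (1/4)·(19/2) + (1/4)·(13/2) + (1/4)·(7) + (1/4)·(7) = 15/2.

15/2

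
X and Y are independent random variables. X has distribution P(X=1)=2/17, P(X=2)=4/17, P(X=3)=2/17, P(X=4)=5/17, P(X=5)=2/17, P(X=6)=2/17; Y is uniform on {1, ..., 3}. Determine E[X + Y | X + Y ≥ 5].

222/35

P(X + Y ≥ 5) = 35/51.
Summing (X+Y)·P(x,y) over outcomes with X + Y ≥ 5 gives 74/17.
E[X + Y | X + Y ≥ 5] = (74/17) / (35/51) = 222/35.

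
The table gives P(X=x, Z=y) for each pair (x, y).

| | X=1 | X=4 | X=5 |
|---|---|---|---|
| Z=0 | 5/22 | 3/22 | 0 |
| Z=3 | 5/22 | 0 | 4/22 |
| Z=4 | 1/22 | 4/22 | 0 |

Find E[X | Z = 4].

P(Z = 4) = 5/22.
Σ X·P over the event = 1·(1/22) + 4·(4/22) = 17/22.
E[X | Z = 4] = (17/22) / (5/22) = 17/5.

17/5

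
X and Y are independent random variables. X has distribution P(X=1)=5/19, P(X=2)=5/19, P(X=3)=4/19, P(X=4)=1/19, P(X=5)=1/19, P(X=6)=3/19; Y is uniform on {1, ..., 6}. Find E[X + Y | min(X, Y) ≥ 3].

P(min(X, Y) ≥ 3) = 6/19.
Summing (X+Y)·P(x,y) over outcomes with min(X, Y) ≥ 3 gives 53/19.
E[X + Y | min(X, Y) ≥ 3] = (53/19) / (6/19) = 53/6.

53/6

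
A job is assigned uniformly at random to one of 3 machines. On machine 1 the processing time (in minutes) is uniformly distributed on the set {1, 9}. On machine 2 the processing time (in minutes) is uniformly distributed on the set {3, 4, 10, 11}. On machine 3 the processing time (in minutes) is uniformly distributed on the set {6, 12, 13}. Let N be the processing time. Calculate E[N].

67/9

E[N | machine 1] = (1+9)/2 = 5.
E[N | machine 2] = (3+4+10+11)/4 = 7.
E[N | machine 3] = (6+12+13)/3 = 31/3.
By the law of total expectation,
E[N] = (1/3)·(5) + (1/3)·(7) + (1/3)·(31/3) = 67/9.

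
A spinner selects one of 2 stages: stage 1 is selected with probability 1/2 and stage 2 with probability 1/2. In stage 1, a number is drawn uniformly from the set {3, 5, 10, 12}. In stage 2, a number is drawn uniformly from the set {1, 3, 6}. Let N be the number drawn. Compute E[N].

65/12

E[N | stage 1] = (3+5+10+12)/4 = 15/2.
E[N | stage 2] = (1+3+6)/3 = 10/3.
E[N] = (1/2)·(15/2) + (1/2)·(10/3) = 65/12.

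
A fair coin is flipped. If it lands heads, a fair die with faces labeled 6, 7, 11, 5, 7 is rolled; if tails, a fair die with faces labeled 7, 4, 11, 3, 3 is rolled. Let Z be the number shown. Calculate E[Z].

E[Z | heads] = (6+7+11+5+7)/5 = 36/5.
E[Z | tails] = (7+4+11+3+3)/5 = 28/5.
By the law of total expectation,
E[Z] = (1/2)·(36/5) + (1/2)·(28/5) = 32/5.

32/5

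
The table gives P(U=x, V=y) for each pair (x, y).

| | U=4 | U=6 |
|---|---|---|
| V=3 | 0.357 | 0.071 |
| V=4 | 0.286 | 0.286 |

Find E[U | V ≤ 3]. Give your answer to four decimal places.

P(V ≤ 3) = 0.428.
Σ U·P over the event = 4·(0.357) + 6·(0.071) = 1.854.
E[U | V ≤ 3] = (1.854) / (0.428) = 4.3318.

4.3318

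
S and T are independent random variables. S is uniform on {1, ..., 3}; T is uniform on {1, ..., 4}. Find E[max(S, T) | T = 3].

3

Outcomes with T = 3: (1,3), (2,3), (3,3), each with probability 1/12.
E[max(S, T) | T = 3] = (3 + 3 + 3) / 3 = 3.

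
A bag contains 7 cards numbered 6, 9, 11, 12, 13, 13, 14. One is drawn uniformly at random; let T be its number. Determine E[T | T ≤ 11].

P(T ≤ 11) = 3/7.
Σ over the event: 6·1/7 + 9·1/7 + 11·1/7 = 26/7.
E[T | T ≤ 11] = (26/7) / (3/7) = 26/3.

26/3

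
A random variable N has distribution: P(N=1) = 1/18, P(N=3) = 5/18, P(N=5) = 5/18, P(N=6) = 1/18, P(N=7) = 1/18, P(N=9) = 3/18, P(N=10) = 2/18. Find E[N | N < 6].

P(N < 6) = 11/18.
Σ over the event: 1·1/18 + 3·5/18 + 5·5/18 = 41/18.
E[N | N < 6] = (41/18) / (11/18) = 41/11.

41/11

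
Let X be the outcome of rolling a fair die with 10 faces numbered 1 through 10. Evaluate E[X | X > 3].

7

Given X > 3, X is equally likely to be any of {4, 5, 6, 7, 8, 9, 10}.
E[X | X > 3] = (4 + 5 + 6 + 7 + 8 + 9 + 10) / 7 = 7.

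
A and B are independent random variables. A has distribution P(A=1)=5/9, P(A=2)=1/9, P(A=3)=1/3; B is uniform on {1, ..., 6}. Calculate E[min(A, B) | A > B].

P(A > B) = 7/54.
Summing min(A,B)·P(x,y) over outcomes with A > B gives 5/27.
E[min(A, B) | A > B] = (5/27) / (7/54) = 10/7.

10/7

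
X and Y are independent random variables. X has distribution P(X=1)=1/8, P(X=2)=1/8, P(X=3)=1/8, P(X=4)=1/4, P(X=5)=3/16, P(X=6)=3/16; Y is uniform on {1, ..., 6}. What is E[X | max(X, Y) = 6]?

151/31

P(max(X, Y) = 6) = 31/96.
Summing X·P(x,y) over outcomes with max(X, Y) = 6 gives 151/96.
E[X | max(X, Y) = 6] = (151/96) / (31/96) = 151/31.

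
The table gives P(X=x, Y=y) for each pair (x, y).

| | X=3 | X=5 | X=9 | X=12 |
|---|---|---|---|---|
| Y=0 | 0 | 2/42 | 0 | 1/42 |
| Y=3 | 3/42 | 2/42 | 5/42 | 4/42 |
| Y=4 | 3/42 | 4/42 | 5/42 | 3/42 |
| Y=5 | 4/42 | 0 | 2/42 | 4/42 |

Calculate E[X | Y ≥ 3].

100/13

P(Y ≥ 3) = 13/14.
Summing X·P(X=x,Y=y) over the conditioning event gives 50/7.
E[X | Y ≥ 3] = (50/7) / (13/14) = 100/13.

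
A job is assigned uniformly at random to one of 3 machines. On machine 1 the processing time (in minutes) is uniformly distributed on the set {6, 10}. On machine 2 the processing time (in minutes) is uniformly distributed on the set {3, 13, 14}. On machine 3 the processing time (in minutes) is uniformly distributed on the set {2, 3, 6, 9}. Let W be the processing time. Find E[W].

23/3

E[W | machine 1] = (6+10)/2 = 8.
E[W | machine 2] = (3+13+14)/3 = 10.
E[W | machine 3] = (2+3+6+9)/4 = 5.
E[W] = (1/3)·(8) + (1/3)·(10) + (1/3)·(5) = 23/3.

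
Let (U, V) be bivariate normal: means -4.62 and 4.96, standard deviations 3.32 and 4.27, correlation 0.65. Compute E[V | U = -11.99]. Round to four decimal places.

-1.2013

For a bivariate normal, E[V | U=x] = μ_V + ρ·(σ_V/σ_U)·(x − μ_U).
E[V | U=-11.99] = 4.96 + (0.65)·(4.27/3.32)·(-11.99 − (-4.62)) = 4.96 + (0.835994)·(-7.37) = -1.2013.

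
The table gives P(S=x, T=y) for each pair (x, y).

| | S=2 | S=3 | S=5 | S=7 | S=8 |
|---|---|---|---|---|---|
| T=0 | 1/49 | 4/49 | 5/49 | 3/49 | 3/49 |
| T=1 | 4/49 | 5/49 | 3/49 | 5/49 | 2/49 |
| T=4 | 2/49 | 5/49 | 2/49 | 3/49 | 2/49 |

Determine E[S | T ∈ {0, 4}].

5

P(T ∈ {0, 4}) = 30/49.
Summing S·P(S=x,T=y) over the conditioning event gives 150/49.
E[S | T ∈ {0, 4}] = (150/49) / (30/49) = 5.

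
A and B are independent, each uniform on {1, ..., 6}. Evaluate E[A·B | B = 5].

P(B = 5) = 1/6.
Summing AB·P(x,y) over outcomes with B = 5 gives 35/12.
E[A·B | B = 5] = (35/12) / (1/6) = 35/2.

35/2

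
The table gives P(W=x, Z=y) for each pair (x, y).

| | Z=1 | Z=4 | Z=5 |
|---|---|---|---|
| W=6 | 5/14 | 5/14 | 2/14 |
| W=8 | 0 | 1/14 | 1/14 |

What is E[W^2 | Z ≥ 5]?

P(Z ≥ 5) = 3/14.
Σ W^2·P over the event = 36·(2/14) + 64·(1/14) = 68/7.
E[W^2 | Z ≥ 5] = (68/7) / (3/14) = 136/3.

136/3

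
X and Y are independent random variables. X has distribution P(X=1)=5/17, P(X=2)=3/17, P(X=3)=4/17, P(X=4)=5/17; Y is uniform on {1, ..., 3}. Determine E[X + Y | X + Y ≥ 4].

P(X + Y ≥ 4) = 38/51.
Summing (X+Y)·P(x,y) over outcomes with X + Y ≥ 4 gives 197/51.
E[X + Y | X + Y ≥ 4] = (197/51) / (38/51) = 197/38.

197/38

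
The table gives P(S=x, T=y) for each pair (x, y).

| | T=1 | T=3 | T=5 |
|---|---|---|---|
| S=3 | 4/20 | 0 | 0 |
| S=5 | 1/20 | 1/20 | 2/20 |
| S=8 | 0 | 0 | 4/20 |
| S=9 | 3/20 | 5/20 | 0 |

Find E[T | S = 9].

P(S = 9) = 2/5.
Σ T·P over the event = 1·(3/20) + 3·(5/20) = 9/10.
E[T | S = 9] = (9/10) / (2/5) = 9/4.

9/4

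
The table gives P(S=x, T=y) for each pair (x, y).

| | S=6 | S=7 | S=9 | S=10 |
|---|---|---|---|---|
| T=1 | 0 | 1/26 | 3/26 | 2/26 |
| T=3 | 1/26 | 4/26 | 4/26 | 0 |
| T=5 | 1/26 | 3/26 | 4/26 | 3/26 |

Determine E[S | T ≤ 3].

124/15

P(T ≤ 3) = 15/26.
Summing S·P(S=x,T=y) over the conditioning event gives 62/13.
E[S | T ≤ 3] = (62/13) / (15/26) = 124/15.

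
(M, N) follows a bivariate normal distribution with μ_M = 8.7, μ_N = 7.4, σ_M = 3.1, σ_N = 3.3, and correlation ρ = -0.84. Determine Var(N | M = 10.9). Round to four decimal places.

For a bivariate normal, Var(N | M=x) = σ_N²(1 − ρ²).
Var(N | M=10.9) = (3.3)²·(1 − (-0.84)²) = 10.89·0.2944 = 3.2060.

3.2060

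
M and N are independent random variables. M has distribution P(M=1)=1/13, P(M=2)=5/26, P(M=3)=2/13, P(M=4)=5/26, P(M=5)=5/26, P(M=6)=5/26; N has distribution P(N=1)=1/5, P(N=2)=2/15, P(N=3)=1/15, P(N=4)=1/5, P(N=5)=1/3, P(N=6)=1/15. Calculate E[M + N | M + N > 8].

P(M + N > 8) = 43/130.
Summing (M+N)·P(x,y) over outcomes with M + N > 8 gives 427/130.
E[M + N | M + N > 8] = (427/130) / (43/130) = 427/43.

427/43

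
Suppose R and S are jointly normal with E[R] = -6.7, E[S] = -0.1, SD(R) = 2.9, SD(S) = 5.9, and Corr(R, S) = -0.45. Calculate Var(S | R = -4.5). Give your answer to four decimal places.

27.7610

Var(S | R=x) = (1 − ρ²)·σ_S².
Var(S | R=-4.5) = (5.9)²·(1 − (-0.45)²) = 34.81·0.7975 = 27.7610.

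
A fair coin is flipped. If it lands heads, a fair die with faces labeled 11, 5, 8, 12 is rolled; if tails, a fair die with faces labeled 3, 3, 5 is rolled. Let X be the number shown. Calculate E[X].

19/3

E[X | heads] = (11+5+8+12)/4 = 9.
E[X | tails] = (3+3+5)/3 = 11/3.
By the law of total expectation,
E[X] = (1/2)·(9) + (1/2)·(11/3) = 19/3.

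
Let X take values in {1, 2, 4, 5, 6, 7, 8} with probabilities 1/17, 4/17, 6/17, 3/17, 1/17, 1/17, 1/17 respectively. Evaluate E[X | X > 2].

P(X > 2) = 12/17.
Σ over the event: 4·6/17 + 5·3/17 + 6·1/17 + 7·1/17 + 8·1/17 = 60/17.
E[X | X > 2] = (60/17) / (12/17) = 5.

5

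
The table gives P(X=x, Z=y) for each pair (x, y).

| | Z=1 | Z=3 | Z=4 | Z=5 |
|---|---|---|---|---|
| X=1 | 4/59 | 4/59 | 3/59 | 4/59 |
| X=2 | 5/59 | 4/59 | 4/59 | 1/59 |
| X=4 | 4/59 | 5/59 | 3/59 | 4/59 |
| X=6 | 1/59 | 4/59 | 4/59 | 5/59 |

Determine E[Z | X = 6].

27/7

P(X = 6) = 14/59.
Σ Z·P over the event = 1·(1/59) + 3·(4/59) + 4·(4/59) + 5·(5/59) = 54/59.
E[Z | X = 6] = (54/59) / (14/59) = 27/7.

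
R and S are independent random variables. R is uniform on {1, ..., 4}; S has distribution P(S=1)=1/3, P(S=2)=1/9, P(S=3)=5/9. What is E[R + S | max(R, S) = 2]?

16/5

P(max(R, S) = 2) = 5/36.
Summing (R+S)·P(x,y) over outcomes with max(R, S) = 2 gives 4/9.
E[R + S | max(R, S) = 2] = (4/9) / (5/36) = 16/5.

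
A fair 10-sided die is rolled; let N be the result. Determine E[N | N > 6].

17/2

Given N > 6, N is equally likely to be any of {7, 8, 9, 10}.
E[N | N > 6] = (7 + 8 + 9 + 10) / 4 = 17/2.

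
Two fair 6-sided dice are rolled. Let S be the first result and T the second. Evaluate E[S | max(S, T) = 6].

51/11

P(max(S, T) = 6) = 11/36.
Summing S·P(x,y) over outcomes with max(S, T) = 6 gives 17/12.
E[S | max(S, T) = 6] = (17/12) / (11/36) = 51/11.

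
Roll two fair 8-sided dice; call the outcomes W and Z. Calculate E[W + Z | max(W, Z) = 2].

10/3

Outcomes with max(W, Z) = 2: (1,2), (2,1), (2,2), each with probability 1/64.
E[W + Z | max(W, Z) = 2] = (3 + 3 + 4) / 3 = 10/3.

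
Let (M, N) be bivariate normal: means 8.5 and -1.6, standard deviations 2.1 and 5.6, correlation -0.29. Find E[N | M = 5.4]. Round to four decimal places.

For a bivariate normal, E[N | M=x] = μ_N + ρ·(σ_N/σ_M)·(x − μ_M).
E[N | M=5.4] = -1.6 + (-0.29)·(5.6/2.1)·(5.4 − (8.5)) = -1.6 + (-0.77333)·(-3.1) = 0.7973.

0.7973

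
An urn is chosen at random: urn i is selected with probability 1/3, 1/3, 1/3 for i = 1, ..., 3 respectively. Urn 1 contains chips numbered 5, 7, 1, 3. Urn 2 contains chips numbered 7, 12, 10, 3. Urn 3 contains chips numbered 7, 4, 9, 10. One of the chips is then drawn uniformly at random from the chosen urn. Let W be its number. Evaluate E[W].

E[W | urn 1] = (5+7+1+3)/4 = 4.
E[W | urn 2] = (7+12+10+3)/4 = 8.
E[W | urn 3] = (7+4+9+10)/4 = 15/2.
E[W] = (1/3)·(4) + (1/3)·(8) + (1/3)·(15/2) = 13/2.

13/2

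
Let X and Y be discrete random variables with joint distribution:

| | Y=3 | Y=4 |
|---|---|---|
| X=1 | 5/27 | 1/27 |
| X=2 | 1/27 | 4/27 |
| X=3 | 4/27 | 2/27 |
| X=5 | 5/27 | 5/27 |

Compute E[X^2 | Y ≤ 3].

34/3

P(Y ≤ 3) = 5/9.
Summing X^2·P(X=x,Y=y) over the conditioning event gives 170/27.
E[X^2 | Y ≤ 3] = (170/27) / (5/9) = 34/3.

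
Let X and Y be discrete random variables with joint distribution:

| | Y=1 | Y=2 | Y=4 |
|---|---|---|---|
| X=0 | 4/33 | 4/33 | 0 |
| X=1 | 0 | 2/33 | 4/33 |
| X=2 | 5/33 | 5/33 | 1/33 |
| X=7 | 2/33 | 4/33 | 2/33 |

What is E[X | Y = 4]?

20/7

P(Y = 4) = 7/33.
Σ X·P over the event = 1·(4/33) + 2·(1/33) + 7·(2/33) = 20/33.
E[X | Y = 4] = (20/33) / (7/33) = 20/7.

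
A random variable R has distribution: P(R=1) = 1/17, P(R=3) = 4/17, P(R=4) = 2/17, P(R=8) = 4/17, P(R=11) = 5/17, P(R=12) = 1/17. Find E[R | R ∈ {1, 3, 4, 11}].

P(R ∈ {1, 3, 4, 11}) = 12/17.
Σ over the event: 1·1/17 + 3·4/17 + 4·2/17 + 11·5/17 = 76/17.
E[R | R ∈ {1, 3, 4, 11}] = (76/17) / (12/17) = 19/3.

19/3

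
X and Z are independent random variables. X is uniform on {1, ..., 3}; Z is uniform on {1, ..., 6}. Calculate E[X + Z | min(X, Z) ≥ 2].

13/2

P(min(X, Z) ≥ 2) = 5/9.
Summing (X+Z)·P(x,y) over outcomes with min(X, Z) ≥ 2 gives 65/18.
E[X + Z | min(X, Z) ≥ 2] = (65/18) / (5/9) = 13/2.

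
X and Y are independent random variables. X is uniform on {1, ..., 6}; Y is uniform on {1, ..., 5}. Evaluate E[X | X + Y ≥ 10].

Outcomes with X + Y ≥ 10: (5,5), (6,4), (6,5), each with probability 1/30.
E[X | X + Y ≥ 10] = (5 + 6 + 6) / 3 = 17/3.

17/3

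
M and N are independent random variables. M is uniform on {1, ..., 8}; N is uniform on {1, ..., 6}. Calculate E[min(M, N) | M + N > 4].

P(M + N > 4) = 7/8.
Summing min(M,N)·P(x,y) over outcomes with M + N > 4 gives 21/8.
E[min(M, N) | M + N > 4] = (21/8) / (7/8) = 3.

3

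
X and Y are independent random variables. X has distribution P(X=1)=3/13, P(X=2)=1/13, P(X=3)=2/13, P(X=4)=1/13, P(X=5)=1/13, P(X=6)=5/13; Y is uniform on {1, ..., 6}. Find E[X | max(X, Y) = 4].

27/10

P(max(X, Y) = 4) = 5/39.
Summing X·P(x,y) over outcomes with max(X, Y) = 4 gives 9/26.
E[X | max(X, Y) = 4] = (9/26) / (5/39) = 27/10.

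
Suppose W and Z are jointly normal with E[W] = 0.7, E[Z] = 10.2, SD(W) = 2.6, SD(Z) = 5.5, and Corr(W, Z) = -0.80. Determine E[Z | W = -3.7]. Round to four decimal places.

17.6462

The regression of Z on W has slope ρ·σ_Z/σ_W and passes through (μ_W, μ_Z).
E[Z | W=-3.7] = 10.2 + (-0.80)·(5.5/2.6)·(-3.7 − (0.7)) = 10.2 + (-1.69231)·(-4.4) = 17.6462.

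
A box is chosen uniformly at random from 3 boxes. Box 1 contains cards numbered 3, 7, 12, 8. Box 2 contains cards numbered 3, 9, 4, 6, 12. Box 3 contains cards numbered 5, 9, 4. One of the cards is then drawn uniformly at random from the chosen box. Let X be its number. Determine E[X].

E[X | box 1] = (3+7+12+8)/4 = 15/2.
E[X | box 2] = (3+9+4+6+12)/5 = 34/5.
E[X | box 3] = (5+9+4)/3 = 6.
By the law of total expectation,
E[X] = (1/3)·(15/2) + (1/3)·(34/5) + (1/3)·(6) = 203/30.

203/30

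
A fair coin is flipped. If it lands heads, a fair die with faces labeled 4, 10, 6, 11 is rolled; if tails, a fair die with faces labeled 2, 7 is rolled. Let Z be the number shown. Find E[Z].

E[Z | heads] = (4+10+6+11)/4 = 31/4.
E[Z | tails] = (2+7)/2 = 9/2.
E[Z] = (1/2)·(31/4) + (1/2)·(9/2) = 49/8.

49/8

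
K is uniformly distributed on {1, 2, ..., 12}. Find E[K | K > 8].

Given K > 8, K is equally likely to be any of {9, 10, 11, 12}.
E[K | K > 8] = (9 + 10 + 11 + 12) / 4 = 21/2.

21/2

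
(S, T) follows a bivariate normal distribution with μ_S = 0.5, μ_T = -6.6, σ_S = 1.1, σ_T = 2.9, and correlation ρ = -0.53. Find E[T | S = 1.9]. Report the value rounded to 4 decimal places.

E[T | S=x] = μ_T + ρ(σ_T/σ_S)(x − μ_S) for jointly normal variables.
E[T | S=1.9] = -6.6 + (-0.53)·(2.9/1.1)·(1.9 − (0.5)) = -6.6 + (-1.3973)·(1.4) = -8.5562.

-8.5562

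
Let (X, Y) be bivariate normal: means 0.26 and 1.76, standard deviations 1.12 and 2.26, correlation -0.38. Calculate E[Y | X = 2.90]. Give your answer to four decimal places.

For a bivariate normal, E[Y | X=x] = μ_Y + ρ·(σ_Y/σ_X)·(x − μ_X).
E[Y | X=2.90] = 1.76 + (-0.38)·(2.26/1.12)·(2.90 − (0.26)) = 1.76 + (-0.76679)·(2.64) = -0.2643.

-0.2643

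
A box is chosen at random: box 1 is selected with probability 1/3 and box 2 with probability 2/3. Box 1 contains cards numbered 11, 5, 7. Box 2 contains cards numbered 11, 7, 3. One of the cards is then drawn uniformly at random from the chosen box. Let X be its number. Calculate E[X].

65/9

E[X | box 1] = (11+5+7)/3 = 23/3.
E[X | box 2] = (11+7+3)/3 = 7.
E[X] = (1/3)·(23/3) + (2/3)·(7) = 65/9.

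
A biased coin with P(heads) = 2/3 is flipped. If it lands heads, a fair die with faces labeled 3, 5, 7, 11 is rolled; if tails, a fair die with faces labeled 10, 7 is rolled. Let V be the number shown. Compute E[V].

E[V | heads] = (3+5+7+11)/4 = 13/2.
E[V | tails] = (10+7)/2 = 17/2.
By the law of total expectation,
E[V] = (2/3)·(13/2) + (1/3)·(17/2) = 43/6.

43/6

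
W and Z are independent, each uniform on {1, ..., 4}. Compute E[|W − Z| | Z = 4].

P(Z = 4) = 1/4.
Summing |W−Z|·P(x,y) over outcomes with Z = 4 gives 3/8.
E[|W − Z| | Z = 4] = (3/8) / (1/4) = 3/2.

3/2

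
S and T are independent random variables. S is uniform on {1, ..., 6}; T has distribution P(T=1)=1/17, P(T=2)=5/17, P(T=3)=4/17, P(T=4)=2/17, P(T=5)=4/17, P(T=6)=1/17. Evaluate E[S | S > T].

P(S > T) = 15/34.
Summing S·P(x,y) over outcomes with S > T gives 36/17.
E[S | S > T] = (36/17) / (15/34) = 24/5.

24/5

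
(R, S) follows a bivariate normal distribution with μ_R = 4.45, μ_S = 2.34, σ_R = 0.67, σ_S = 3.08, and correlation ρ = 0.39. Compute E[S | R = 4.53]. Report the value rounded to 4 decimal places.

The regression of S on R has slope ρ·σ_S/σ_R and passes through (μ_R, μ_S).
E[S | R=4.53] = 2.34 + (0.39)·(3.08/0.67)·(4.53 − (4.45)) = 2.34 + (1.7928)·(0.08) = 2.4834.

2.4834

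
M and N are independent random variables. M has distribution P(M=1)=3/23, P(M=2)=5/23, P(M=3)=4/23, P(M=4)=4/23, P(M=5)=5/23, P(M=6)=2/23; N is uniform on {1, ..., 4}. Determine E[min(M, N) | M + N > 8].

P(M + N > 8) = 9/92.
Summing min(M,N)·P(x,y) over outcomes with M + N > 8 gives 17/46.
E[min(M, N) | M + N > 8] = (17/46) / (9/92) = 34/9.

34/9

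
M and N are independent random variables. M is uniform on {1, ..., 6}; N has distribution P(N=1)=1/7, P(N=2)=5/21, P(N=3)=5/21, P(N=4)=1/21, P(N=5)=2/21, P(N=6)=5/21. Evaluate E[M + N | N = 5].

17/2

P(N = 5) = 2/21.
Summing (M+N)·P(x,y) over outcomes with N = 5 gives 17/21.
E[M + N | N = 5] = (17/21) / (2/21) = 17/2.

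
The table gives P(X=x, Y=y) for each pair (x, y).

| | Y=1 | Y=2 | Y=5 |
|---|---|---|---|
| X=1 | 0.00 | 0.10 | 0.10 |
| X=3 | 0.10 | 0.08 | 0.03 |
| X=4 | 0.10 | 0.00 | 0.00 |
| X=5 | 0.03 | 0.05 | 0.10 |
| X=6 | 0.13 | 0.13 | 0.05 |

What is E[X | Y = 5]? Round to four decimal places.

3.5357

P(Y = 5) = 0.28.
Σ X·P over the event = 1·(0.10) + 3·(0.03) + 5·(0.10) + 6·(0.05) = 0.99.
E[X | Y = 5] = (0.99) / (0.28) = 3.5357.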